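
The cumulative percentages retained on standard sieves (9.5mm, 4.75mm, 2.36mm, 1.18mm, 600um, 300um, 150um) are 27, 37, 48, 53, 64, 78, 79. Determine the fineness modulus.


FM = sum(cumulative % retained) / 100
= 386 / 100
= 3.86

3.86


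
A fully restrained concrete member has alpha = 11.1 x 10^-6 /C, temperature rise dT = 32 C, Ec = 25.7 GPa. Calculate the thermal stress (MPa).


sigma = alpha * dT * Ec
= 11.1e-6 * 32 * 25.7 * 1000
= 9.129 MPa

9.129


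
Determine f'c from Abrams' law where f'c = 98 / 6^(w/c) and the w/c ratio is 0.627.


f'c = 98 / 6^0.627
= 98 / 3.075
= 31.87 MPa

31.87


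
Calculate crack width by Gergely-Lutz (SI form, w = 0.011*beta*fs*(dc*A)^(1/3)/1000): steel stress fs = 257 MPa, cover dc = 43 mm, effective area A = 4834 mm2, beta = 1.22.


w = 0.011 * beta * fs * (dc * A)^(1/3) / 1000
= 0.011 * 1.22 * 257 * (43 * 4834)^(1/3) / 1000
= 0.204 mm

0.204


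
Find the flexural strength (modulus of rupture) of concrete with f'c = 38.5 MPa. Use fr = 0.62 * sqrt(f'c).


fr = 0.62 * sqrt(38.5)
= 3.847 MPa

3.847


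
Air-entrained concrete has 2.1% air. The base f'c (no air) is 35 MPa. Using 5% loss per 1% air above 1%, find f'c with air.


Strength loss = (2.1 - 1) * 5 = 5.5%
f'c = 35 * (1 - 5.5/100)
= 33.07 MPa

33.07


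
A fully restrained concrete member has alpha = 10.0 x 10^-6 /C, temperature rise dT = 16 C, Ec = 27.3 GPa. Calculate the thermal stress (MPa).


sigma = alpha * dT * Ec
= 10.0e-6 * 16 * 27.3 * 1000
= 4.368 MPa

4.368


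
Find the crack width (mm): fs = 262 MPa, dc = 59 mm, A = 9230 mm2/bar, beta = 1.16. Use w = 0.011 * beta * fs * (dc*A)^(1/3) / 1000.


w = 0.011 * beta * fs * (dc * A)^(1/3) / 1000
= 0.011 * 1.16 * 262 * (59 * 9230)^(1/3) / 1000
= 0.273 mm

0.273


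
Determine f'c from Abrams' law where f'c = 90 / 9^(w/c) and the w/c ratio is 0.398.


f'c = 90 / 9^0.398
= 90 / 2.398
= 37.54 MPa

37.54


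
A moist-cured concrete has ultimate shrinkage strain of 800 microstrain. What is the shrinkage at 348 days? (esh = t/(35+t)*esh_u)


esh(348) = 348 / (35 + 348) * 800
= 348 / 383 * 800
= 726.9 microstrain

726.9


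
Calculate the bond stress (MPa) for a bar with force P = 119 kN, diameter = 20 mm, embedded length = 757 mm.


u = P / (pi * db * ld)
= 119 * 1000 / (pi * 20 * 757)
= 2.502 MPa

2.502


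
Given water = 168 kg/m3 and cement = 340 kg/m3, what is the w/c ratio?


w/c = water / cement
w/c = 168 / 340 = 0.494

0.494


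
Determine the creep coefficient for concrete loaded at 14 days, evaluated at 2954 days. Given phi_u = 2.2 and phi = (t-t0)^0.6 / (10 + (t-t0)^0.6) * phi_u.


dt = 2954 - 14 = 2940
phi = 2940^0.6 / (10 + 2940^0.6) * 2.2
= 2.031

2.031


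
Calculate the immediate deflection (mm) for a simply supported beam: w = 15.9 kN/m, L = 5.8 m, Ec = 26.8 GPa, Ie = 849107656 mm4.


Convert: L = 5.8 m = 5800 mm, Ec = 26.8 GPa = 26800 MPa
delta = 5 * 15.9 * 5800^4 / (384 * 26800 * 849107656)
= 10.3 mm

10.3


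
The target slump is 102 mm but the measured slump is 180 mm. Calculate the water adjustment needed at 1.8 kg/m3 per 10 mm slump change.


Difference = 102 - 180 = -78 mm
Water adjustment = -78 * 1.8 / 10 = -14.0 kg/m3

-14.0


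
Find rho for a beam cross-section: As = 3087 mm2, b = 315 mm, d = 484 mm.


rho = As / (b * d)
= 3087 / (315 * 484)
= 0.0202

0.0202


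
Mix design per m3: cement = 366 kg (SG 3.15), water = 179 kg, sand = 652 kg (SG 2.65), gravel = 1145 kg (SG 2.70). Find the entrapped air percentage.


Vol cement = 366 / (3.15 * 1000) = 0.11619 m3
Vol water = 179 / 1000 = 0.179 m3
Vol sand = 652 / (2.65 * 1000) = 0.246038 m3
Vol gravel = 1145 / (2.70 * 1000) = 0.424074 m3
Total solid + water volume = 0.965302 m3
Air = (1 - 0.965302) * 100 = 3.47%

3.47


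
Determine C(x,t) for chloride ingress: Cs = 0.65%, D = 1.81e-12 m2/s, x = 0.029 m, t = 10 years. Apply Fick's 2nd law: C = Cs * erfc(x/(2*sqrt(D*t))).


t_seconds = 10 * 365.25 * 24 * 3600 = 315576000.0 s
arg = 0.029 / (2 * sqrt(1.81e-12 * 315576000.0))
= 0.6067
erfc(0.6067) = 0.3909
C = 0.65 * 0.3909 = 0.2541%

0.2541


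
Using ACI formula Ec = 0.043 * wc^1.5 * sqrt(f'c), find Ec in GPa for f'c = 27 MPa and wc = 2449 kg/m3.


Ec = 0.043 * 2449^1.5 * sqrt(27) / 1000
= 27.08 GPa

27.08


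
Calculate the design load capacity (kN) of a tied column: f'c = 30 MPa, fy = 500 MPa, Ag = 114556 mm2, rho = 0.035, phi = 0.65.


Ast = rho * Ag = 0.035 * 114556 = 4009.46 mm2
phi*Pn = 0.65 * 0.80 * (0.85 * 30 * (114556 - 4009.46) + 500 * 4009.46) / 1000
= 2508.31 kN

2508.31


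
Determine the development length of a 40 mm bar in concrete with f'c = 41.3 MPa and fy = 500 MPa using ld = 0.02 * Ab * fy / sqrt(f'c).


Ab = pi * 40^2 / 4 = 1256.637 mm2
ld = 0.02 * 1256.637 * 500 / sqrt(41.3)
= 1955.4 mm

1955.4


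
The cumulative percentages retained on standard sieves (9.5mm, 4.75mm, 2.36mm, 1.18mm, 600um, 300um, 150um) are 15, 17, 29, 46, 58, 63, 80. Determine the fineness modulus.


FM = sum(cumulative % retained) / 100
= 308 / 100
= 3.08

3.08


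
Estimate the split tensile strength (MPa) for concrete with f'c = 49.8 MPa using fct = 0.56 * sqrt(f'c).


fct = 0.56 * sqrt(49.8)
= 0.56 * 7.057
= 3.952 MPa

3.952


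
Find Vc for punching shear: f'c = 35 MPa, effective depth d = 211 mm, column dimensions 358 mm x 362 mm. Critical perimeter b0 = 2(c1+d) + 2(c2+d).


b0 = 2*(358 + 211) + 2*(362 + 211) = 2284 mm
Vc = 0.33 * sqrt(35) * 2284 * 211 / 1000
= 940.86 kN

940.86


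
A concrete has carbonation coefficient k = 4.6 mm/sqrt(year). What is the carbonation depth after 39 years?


depth = k * sqrt(t)
= 4.6 * sqrt(39)
= 28.73 mm

28.73


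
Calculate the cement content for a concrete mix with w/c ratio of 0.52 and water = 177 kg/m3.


Cement = water / (w/c)
= 177 / 0.52
= 340.4 kg/m3

340.4


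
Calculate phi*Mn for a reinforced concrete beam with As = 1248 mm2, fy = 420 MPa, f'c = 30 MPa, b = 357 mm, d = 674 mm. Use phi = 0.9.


a = As * fy / (0.85 * f'c * b)
= 1248 * 420 / (0.85 * 30 * 357)
= 57.5779 mm
Mn = As * fy * (d - a/2) / 10^6
= 338.1938 kN-m
phi*Mn = 0.9 * 338.1938 = 304.37 kN-m

304.37


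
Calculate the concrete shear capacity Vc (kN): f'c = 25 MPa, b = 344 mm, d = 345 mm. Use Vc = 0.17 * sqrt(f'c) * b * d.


Vc = 0.17 * sqrt(25) * 344 * 345 / 1000
= 100.88 kN

100.88


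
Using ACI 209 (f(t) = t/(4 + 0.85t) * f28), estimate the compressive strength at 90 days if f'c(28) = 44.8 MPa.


f(90) = 90 / (4 + 0.85 * 90) * 44.8
= 90 / 80.5 * 44.8
= 50.09 MPa

50.09


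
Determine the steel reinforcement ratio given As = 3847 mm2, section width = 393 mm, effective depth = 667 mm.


rho = As / (b * d)
= 3847 / (393 * 667)
= 0.0147

0.0147


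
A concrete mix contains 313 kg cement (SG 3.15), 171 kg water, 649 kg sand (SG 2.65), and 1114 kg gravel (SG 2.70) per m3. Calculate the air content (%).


Vol cement = 313 / (3.15 * 1000) = 0.099365 m3
Vol water = 171 / 1000 = 0.171 m3
Vol sand = 649 / (2.65 * 1000) = 0.244906 m3
Vol gravel = 1114 / (2.70 * 1000) = 0.412593 m3
Total solid + water volume = 0.927863 m3
Air = (1 - 0.927863) * 100 = 7.21%

7.21


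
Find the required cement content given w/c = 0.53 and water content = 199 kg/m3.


Cement = water / (w/c)
= 199 / 0.53
= 375.5 kg/m3

375.5


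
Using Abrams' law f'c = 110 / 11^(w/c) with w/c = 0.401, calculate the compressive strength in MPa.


f'c = 110 / 11^0.401
= 110 / 2.616
= 42.05 MPa

42.05


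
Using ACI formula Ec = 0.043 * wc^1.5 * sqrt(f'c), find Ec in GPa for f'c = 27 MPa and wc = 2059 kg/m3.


Ec = 0.043 * 2059^1.5 * sqrt(27) / 1000
= 20.88 GPa

20.88


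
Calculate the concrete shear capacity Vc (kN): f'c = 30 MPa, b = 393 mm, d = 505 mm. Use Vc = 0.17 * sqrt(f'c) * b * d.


Vc = 0.17 * sqrt(30) * 393 * 505 / 1000
= 184.8 kN

184.8


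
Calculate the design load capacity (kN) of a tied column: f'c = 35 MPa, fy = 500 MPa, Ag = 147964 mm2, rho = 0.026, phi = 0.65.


Ast = rho * Ag = 0.026 * 147964 = 3847.064 mm2
phi*Pn = 0.65 * 0.80 * (0.85 * 35 * (147964 - 3847.064) + 500 * 3847.064) / 1000
= 3229.73 kN

3229.73


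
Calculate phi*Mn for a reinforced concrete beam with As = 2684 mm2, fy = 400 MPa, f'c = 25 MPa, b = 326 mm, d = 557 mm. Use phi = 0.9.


a = As * fy / (0.85 * f'c * b)
= 2684 * 400 / (0.85 * 25 * 326)
= 154.9765 mm
Mn = As * fy * (d - a/2) / 10^6
= 514.8038 kN-m
phi*Mn = 0.9 * 514.8038 = 463.32 kN-m

463.32


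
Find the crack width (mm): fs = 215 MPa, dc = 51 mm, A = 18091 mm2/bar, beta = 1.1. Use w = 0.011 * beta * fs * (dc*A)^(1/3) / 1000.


w = 0.011 * beta * fs * (dc * A)^(1/3) / 1000
= 0.011 * 1.1 * 215 * (51 * 18091)^(1/3) / 1000
= 0.253 mm

0.253


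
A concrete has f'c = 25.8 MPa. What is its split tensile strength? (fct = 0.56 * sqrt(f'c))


fct = 0.56 * sqrt(25.8)
= 0.56 * 5.079
= 2.844 MPa

2.844


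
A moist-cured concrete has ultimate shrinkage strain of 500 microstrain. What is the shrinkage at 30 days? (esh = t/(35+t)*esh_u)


esh(30) = 30 / (35 + 30) * 500
= 30 / 65 * 500
= 230.8 microstrain

230.8


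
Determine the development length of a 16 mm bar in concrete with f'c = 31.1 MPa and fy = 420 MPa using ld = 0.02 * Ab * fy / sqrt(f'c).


Ab = pi * 16^2 / 4 = 201.062 mm2
ld = 0.02 * 201.062 * 420 / sqrt(31.1)
= 302.9 mm

302.9


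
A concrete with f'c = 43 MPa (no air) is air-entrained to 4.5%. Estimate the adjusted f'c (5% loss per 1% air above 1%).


Strength loss = (4.5 - 1) * 5 = 17.5%
f'c = 43 * (1 - 17.5/100)
= 35.48 MPa

35.48


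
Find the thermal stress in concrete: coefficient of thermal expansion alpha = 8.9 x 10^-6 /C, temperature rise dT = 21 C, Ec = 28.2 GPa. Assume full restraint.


sigma = alpha * dT * Ec
= 8.9e-6 * 21 * 28.2 * 1000
= 5.271 MPa

5.271


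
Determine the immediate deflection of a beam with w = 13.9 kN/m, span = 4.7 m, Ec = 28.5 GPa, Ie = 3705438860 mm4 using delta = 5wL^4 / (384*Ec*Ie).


Convert: L = 4.7 m = 4700 mm, Ec = 28.5 GPa = 28500 MPa
delta = 5 * 13.9 * 4700^4 / (384 * 28500 * 3705438860)
= 0.84 mm

0.84


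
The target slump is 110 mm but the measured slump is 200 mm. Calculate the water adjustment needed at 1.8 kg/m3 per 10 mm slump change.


Difference = 110 - 200 = -90 mm
Water adjustment = -90 * 1.8 / 10 = -16.2 kg/m3

-16.2


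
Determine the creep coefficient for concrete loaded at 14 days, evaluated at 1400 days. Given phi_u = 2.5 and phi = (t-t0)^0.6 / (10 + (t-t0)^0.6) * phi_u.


dt = 1400 - 14 = 1386
phi = 1386^0.6 / (10 + 1386^0.6) * 2.5
= 2.212

2.212


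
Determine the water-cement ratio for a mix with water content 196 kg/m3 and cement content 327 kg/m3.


w/c = water / cement
w/c = 196 / 327 = 0.599

0.599


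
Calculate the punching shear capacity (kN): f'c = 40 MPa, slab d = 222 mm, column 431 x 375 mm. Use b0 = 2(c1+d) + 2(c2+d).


b0 = 2*(431 + 222) + 2*(375 + 222) = 2500 mm
Vc = 0.33 * sqrt(40) * 2500 * 222 / 1000
= 1158.34 kN

1158.34


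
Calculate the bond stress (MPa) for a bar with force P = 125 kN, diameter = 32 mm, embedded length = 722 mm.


u = P / (pi * db * ld)
= 125 * 1000 / (pi * 32 * 722)
= 1.722 MPa

1.722


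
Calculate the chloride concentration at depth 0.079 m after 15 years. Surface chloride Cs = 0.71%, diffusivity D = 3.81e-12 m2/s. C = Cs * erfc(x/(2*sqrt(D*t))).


t_seconds = 15 * 365.25 * 24 * 3600 = 473364000.0 s
arg = 0.079 / (2 * sqrt(3.81e-12 * 473364000.0))
= 0.9301
erfc(0.9301) = 0.1884
C = 0.71 * 0.1884 = 0.1338%

0.1338


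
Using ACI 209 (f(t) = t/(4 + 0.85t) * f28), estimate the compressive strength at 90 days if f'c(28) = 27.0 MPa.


f(90) = 90 / (4 + 0.85 * 90) * 27.0
= 90 / 80.5 * 27.0
= 30.19 MPa

30.19


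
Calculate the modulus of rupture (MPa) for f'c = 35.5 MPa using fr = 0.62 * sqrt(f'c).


fr = 0.62 * sqrt(35.5)
= 3.694 MPa

3.694


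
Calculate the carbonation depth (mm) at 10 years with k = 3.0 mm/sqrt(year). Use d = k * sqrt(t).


depth = k * sqrt(t)
= 3.0 * sqrt(10)
= 9.49 mm

9.49


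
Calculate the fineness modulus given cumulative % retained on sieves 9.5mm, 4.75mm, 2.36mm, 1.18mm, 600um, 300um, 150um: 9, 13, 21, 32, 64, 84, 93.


FM = sum(cumulative % retained) / 100
= 316 / 100
= 3.16

3.16


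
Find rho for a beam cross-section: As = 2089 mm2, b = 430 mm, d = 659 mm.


rho = As / (b * d)
= 2089 / (430 * 659)
= 0.0074

0.0074


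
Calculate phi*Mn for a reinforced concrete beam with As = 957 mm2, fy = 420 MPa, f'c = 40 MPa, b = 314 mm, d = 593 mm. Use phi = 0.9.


a = As * fy / (0.85 * f'c * b)
= 957 * 420 / (0.85 * 40 * 314)
= 37.6489 mm
Mn = As * fy * (d - a/2) / 10^6
= 230.7841 kN-m
phi*Mn = 0.9 * 230.7841 = 207.71 kN-m

207.71


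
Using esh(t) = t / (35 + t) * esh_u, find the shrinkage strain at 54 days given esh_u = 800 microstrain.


esh(54) = 54 / (35 + 54) * 800
= 54 / 89 * 800
= 485.4 microstrain

485.4


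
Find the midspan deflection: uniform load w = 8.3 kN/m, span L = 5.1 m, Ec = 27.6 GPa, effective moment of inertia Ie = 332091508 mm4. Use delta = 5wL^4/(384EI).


Convert: L = 5.1 m = 5100 mm, Ec = 27.6 GPa = 27600 MPa
delta = 5 * 8.3 * 5100^4 / (384 * 27600 * 332091508)
= 7.98 mm

7.98


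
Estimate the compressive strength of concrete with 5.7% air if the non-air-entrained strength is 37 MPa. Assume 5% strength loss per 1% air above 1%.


Strength loss = (5.7 - 1) * 5 = 23.5%
f'c = 37 * (1 - 23.5/100)
= 28.3 MPa

28.3


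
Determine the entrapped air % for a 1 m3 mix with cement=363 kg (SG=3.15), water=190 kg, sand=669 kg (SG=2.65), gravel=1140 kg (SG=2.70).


Vol cement = 363 / (3.15 * 1000) = 0.115238 m3
Vol water = 190 / 1000 = 0.19 m3
Vol sand = 669 / (2.65 * 1000) = 0.252453 m3
Vol gravel = 1140 / (2.70 * 1000) = 0.422222 m3
Total solid + water volume = 0.979913 m3
Air = (1 - 0.979913) * 100 = 2.01%

2.01


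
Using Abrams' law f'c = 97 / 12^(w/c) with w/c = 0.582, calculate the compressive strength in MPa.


f'c = 97 / 12^0.582
= 97 / 4.247
= 22.84 MPa

22.84


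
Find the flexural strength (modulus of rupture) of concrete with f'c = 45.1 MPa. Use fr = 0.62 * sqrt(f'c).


fr = 0.62 * sqrt(45.1)
= 4.164 MPa

4.164


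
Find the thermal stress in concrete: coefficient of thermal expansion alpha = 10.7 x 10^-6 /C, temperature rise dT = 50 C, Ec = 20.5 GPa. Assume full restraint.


sigma = alpha * dT * Ec
= 10.7e-6 * 50 * 20.5 * 1000
= 10.967 MPa

10.967


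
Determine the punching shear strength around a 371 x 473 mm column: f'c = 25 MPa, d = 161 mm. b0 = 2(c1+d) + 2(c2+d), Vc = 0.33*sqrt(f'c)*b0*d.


b0 = 2*(371 + 161) + 2*(473 + 161) = 2332 mm
Vc = 0.33 * sqrt(25) * 2332 * 161 / 1000
= 619.5 kN

619.5


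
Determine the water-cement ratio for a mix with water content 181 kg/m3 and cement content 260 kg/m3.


w/c = water / cement
w/c = 181 / 260 = 0.696

0.696


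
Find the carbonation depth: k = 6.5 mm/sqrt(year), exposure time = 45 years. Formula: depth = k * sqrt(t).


depth = k * sqrt(t)
= 6.5 * sqrt(45)
= 43.6 mm

43.6


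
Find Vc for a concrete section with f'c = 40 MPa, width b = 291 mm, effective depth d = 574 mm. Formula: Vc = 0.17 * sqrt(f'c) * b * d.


Vc = 0.17 * sqrt(40) * 291 * 574 / 1000
= 179.59 kN

179.59


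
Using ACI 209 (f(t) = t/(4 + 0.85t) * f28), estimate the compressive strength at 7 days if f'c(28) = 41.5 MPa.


f(7) = 7 / (4 + 0.85 * 7) * 41.5
= 7 / 9.95 * 41.5
= 29.2 MPa

29.2


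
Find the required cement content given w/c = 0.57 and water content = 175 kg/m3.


Cement = water / (w/c)
= 175 / 0.57
= 307.0 kg/m3

307.0


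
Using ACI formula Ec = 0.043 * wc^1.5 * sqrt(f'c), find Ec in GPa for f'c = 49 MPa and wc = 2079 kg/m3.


Ec = 0.043 * 2079^1.5 * sqrt(49) / 1000
= 28.53 GPa

28.53


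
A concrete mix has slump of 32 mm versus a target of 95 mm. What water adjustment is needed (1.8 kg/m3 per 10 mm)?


Difference = 95 - 32 = 63 mm
Water adjustment = 63 * 1.8 / 10 = 11.3 kg/m3

11.3


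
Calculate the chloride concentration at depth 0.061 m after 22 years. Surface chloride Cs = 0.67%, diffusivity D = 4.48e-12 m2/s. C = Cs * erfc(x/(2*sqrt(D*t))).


t_seconds = 22 * 365.25 * 24 * 3600 = 694267200.0 s
arg = 0.061 / (2 * sqrt(4.48e-12 * 694267200.0))
= 0.5469
erfc(0.5469) = 0.4393
C = 0.67 * 0.4393 = 0.2943%

0.2943


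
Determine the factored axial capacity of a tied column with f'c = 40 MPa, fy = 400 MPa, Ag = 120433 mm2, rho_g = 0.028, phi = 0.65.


Ast = rho * Ag = 0.028 * 120433 = 3372.124 mm2
phi*Pn = 0.65 * 0.80 * (0.85 * 40 * (120433 - 3372.124) + 400 * 3372.124) / 1000
= 2771.04 kN

2771.04


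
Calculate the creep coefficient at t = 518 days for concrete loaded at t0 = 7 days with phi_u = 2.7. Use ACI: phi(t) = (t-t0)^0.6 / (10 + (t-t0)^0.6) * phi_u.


dt = 518 - 7 = 511
phi = 511^0.6 / (10 + 511^0.6) * 2.7
= 2.183

2.183


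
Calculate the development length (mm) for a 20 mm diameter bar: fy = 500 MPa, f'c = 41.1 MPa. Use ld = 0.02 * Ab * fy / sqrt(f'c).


Ab = pi * 20^2 / 4 = 314.159 mm2
ld = 0.02 * 314.159 * 500 / sqrt(41.1)
= 490.0 mm

490.0


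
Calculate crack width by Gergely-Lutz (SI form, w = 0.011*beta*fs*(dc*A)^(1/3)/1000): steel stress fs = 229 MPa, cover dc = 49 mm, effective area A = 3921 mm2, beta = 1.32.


w = 0.011 * beta * fs * (dc * A)^(1/3) / 1000
= 0.011 * 1.32 * 229 * (49 * 3921)^(1/3) / 1000
= 0.192 mm

0.192


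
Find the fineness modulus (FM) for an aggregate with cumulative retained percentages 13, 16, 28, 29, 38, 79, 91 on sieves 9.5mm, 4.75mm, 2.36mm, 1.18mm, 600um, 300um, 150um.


FM = sum(cumulative % retained) / 100
= 294 / 100
= 2.94

2.94


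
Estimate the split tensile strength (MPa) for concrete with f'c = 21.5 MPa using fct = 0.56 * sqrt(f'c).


fct = 0.56 * sqrt(21.5)
= 0.56 * 4.637
= 2.597 MPa

2.597


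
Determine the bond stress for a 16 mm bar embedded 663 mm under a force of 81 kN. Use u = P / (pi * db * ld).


u = P / (pi * db * ld)
= 81 * 1000 / (pi * 16 * 663)
= 2.431 MPa

2.431


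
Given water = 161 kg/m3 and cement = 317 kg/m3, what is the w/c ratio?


w/c = water / cement
w/c = 161 / 317 = 0.508

0.508


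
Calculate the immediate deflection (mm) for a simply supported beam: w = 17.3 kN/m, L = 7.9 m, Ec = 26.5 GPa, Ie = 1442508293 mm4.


Convert: L = 7.9 m = 7900 mm, Ec = 26.5 GPa = 26500 MPa
delta = 5 * 17.3 * 7900^4 / (384 * 26500 * 1442508293)
= 22.95 mm

22.95


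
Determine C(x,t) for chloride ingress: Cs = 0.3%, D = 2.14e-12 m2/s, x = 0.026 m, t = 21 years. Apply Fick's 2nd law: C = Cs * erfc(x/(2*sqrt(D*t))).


t_seconds = 21 * 365.25 * 24 * 3600 = 662709600.0 s
arg = 0.026 / (2 * sqrt(2.14e-12 * 662709600.0))
= 0.3452
erfc(0.3452) = 0.6254
C = 0.3 * 0.6254 = 0.1876%

0.1876


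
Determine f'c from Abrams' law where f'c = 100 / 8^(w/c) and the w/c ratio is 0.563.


f'c = 100 / 8^0.563
= 100 / 3.224
= 31.01 MPa

31.01


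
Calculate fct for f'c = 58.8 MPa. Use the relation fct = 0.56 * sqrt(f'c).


fct = 0.56 * sqrt(58.8)
= 0.56 * 7.668
= 4.294 MPa

4.294


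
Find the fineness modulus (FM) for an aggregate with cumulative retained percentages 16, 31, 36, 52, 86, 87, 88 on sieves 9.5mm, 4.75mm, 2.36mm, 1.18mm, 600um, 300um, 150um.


FM = sum(cumulative % retained) / 100
= 396 / 100
= 3.96

3.96


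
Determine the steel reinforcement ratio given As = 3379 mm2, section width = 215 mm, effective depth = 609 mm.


rho = As / (b * d)
= 3379 / (215 * 609)
= 0.0258

0.0258


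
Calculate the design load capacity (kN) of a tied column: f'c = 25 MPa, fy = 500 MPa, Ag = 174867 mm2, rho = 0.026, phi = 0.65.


Ast = rho * Ag = 0.026 * 174867 = 4546.542 mm2
phi*Pn = 0.65 * 0.80 * (0.85 * 25 * (174867 - 4546.542) + 500 * 4546.542) / 1000
= 3064.14 kN

3064.14


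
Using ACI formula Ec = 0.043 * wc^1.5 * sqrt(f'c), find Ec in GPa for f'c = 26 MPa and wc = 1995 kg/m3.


Ec = 0.043 * 1995^1.5 * sqrt(26) / 1000
= 19.54 GPa

19.54


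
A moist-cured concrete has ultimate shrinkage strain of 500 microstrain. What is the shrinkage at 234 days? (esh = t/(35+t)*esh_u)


esh(234) = 234 / (35 + 234) * 500
= 234 / 269 * 500
= 434.9 microstrain

434.9


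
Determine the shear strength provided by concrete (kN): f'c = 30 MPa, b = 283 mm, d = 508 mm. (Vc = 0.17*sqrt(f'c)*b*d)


Vc = 0.17 * sqrt(30) * 283 * 508 / 1000
= 133.86 kN

133.86


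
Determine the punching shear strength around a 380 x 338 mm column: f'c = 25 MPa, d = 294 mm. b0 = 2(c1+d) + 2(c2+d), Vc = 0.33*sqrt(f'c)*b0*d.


b0 = 2*(380 + 294) + 2*(338 + 294) = 2612 mm
Vc = 0.33 * sqrt(25) * 2612 * 294 / 1000
= 1267.08 kN

1267.08


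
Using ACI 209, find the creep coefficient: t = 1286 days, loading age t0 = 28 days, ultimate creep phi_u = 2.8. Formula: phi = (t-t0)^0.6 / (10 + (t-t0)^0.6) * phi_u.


dt = 1286 - 28 = 1258
phi = 1258^0.6 / (10 + 1258^0.6) * 2.8
= 2.46

2.46


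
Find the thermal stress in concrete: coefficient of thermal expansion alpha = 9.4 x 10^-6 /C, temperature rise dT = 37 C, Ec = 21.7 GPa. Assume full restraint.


sigma = alpha * dT * Ec
= 9.4e-6 * 37 * 21.7 * 1000
= 7.547 MPa

7.547


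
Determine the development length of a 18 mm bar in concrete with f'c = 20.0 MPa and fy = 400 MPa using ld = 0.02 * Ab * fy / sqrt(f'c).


Ab = pi * 18^2 / 4 = 254.469 mm2
ld = 0.02 * 254.469 * 400 / sqrt(20.0)
= 455.2 mm

455.2


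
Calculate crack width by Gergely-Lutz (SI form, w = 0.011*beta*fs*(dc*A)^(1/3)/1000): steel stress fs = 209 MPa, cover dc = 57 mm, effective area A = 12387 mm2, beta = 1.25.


w = 0.011 * beta * fs * (dc * A)^(1/3) / 1000
= 0.011 * 1.25 * 209 * (57 * 12387)^(1/3) / 1000
= 0.256 mm

0.256


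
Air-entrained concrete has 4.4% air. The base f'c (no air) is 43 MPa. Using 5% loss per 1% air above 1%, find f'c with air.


Strength loss = (4.4 - 1) * 5 = 17.0%
f'c = 43 * (1 - 17.0/100)
= 35.69 MPa

35.69


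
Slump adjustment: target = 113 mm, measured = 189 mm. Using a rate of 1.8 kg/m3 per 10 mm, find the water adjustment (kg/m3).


Difference = 113 - 189 = -76 mm
Water adjustment = -76 * 1.8 / 10 = -13.7 kg/m3

-13.7


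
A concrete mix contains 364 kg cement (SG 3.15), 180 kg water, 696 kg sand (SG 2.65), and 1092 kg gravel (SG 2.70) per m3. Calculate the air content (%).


Vol cement = 364 / (3.15 * 1000) = 0.115556 m3
Vol water = 180 / 1000 = 0.18 m3
Vol sand = 696 / (2.65 * 1000) = 0.262642 m3
Vol gravel = 1092 / (2.70 * 1000) = 0.404444 m3
Total solid + water volume = 0.962642 m3
Air = (1 - 0.962642) * 100 = 3.74%

3.74


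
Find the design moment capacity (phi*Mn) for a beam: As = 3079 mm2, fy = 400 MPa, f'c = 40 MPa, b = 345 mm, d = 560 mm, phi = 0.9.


a = As * fy / (0.85 * f'c * b)
= 3079 * 400 / (0.85 * 40 * 345)
= 104.9957 mm
Mn = As * fy * (d - a/2) / 10^6
= 625.0396 kN-m
phi*Mn = 0.9 * 625.0396 = 562.54 kN-m

562.54


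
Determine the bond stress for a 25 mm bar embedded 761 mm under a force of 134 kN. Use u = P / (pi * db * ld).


u = P / (pi * db * ld)
= 134 * 1000 / (pi * 25 * 761)
= 2.242 MPa

2.242


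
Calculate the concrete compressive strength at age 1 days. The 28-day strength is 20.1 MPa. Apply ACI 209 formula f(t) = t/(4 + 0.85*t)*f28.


f(1) = 1 / (4 + 0.85 * 1) * 20.1
= 1 / 4.85 * 20.1
= 4.14 MPa

4.14


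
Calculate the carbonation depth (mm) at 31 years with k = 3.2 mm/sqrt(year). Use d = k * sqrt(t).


depth = k * sqrt(t)
= 3.2 * sqrt(31)
= 17.82 mm

17.82


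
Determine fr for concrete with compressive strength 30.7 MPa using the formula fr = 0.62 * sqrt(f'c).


fr = 0.62 * sqrt(30.7)
= 3.435 MPa

3.435


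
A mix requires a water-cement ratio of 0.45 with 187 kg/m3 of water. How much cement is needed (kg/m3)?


Cement = water / (w/c)
= 187 / 0.45
= 415.6 kg/m3

415.6


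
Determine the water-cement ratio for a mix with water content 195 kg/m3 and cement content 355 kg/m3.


w/c = water / cement
w/c = 195 / 355 = 0.549

0.549


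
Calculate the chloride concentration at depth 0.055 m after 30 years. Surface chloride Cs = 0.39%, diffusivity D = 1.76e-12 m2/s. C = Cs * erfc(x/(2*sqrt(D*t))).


t_seconds = 30 * 365.25 * 24 * 3600 = 946728000.0 s
arg = 0.055 / (2 * sqrt(1.76e-12 * 946728000.0))
= 0.6737
erfc(0.6737) = 0.3407
C = 0.39 * 0.3407 = 0.1329%

0.1329


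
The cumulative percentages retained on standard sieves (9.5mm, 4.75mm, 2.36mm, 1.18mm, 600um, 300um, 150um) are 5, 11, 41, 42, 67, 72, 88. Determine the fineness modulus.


FM = sum(cumulative % retained) / 100
= 326 / 100
= 3.26

3.26


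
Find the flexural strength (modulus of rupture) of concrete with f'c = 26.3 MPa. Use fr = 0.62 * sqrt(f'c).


fr = 0.62 * sqrt(26.3)
= 3.18 MPa

3.18


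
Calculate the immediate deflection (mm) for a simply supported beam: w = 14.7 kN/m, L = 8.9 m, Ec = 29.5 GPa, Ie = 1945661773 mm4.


Convert: L = 8.9 m = 8900 mm, Ec = 29.5 GPa = 29500 MPa
delta = 5 * 14.7 * 8900^4 / (384 * 29500 * 1945661773)
= 20.92 mm

20.92


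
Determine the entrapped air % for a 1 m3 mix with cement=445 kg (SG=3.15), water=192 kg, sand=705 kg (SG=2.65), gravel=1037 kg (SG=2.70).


Vol cement = 445 / (3.15 * 1000) = 0.14127 m3
Vol water = 192 / 1000 = 0.192 m3
Vol sand = 705 / (2.65 * 1000) = 0.266038 m3
Vol gravel = 1037 / (2.70 * 1000) = 0.384074 m3
Total solid + water volume = 0.983382 m3
Air = (1 - 0.983382) * 100 = 1.66%

1.66


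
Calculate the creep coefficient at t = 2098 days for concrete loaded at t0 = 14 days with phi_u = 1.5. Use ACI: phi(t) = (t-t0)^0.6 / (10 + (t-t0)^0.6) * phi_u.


dt = 2098 - 14 = 2084
phi = 2084^0.6 / (10 + 2084^0.6) * 1.5
= 1.361

1.361


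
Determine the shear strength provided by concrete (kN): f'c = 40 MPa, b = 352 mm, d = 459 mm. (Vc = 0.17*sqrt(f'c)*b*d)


Vc = 0.17 * sqrt(40) * 352 * 459 / 1000
= 173.71 kN

173.71


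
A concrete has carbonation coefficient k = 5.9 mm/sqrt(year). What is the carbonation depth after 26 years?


depth = k * sqrt(t)
= 5.9 * sqrt(26)
= 30.08 mm

30.08


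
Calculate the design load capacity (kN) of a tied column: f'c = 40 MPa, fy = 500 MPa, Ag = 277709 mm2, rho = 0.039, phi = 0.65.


Ast = rho * Ag = 0.039 * 277709 = 10830.651 mm2
phi*Pn = 0.65 * 0.80 * (0.85 * 40 * (277709 - 10830.651) + 500 * 10830.651) / 1000
= 7534.38 kN

7534.38


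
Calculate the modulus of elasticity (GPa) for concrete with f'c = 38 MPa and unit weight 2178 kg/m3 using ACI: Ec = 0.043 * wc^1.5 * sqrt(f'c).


Ec = 0.043 * 2178^1.5 * sqrt(38) / 1000
= 26.94 GPa

26.94


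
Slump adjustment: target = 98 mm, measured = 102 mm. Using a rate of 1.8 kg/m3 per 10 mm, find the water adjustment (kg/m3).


Difference = 98 - 102 = -4 mm
Water adjustment = -4 * 1.8 / 10 = -0.7 kg/m3

-0.7


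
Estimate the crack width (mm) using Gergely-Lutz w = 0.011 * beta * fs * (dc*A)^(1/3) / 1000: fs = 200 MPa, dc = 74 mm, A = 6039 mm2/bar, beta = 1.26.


w = 0.011 * beta * fs * (dc * A)^(1/3) / 1000
= 0.011 * 1.26 * 200 * (74 * 6039)^(1/3) / 1000
= 0.212 mm

0.212


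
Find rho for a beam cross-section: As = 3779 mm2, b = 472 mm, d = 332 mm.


rho = As / (b * d)
= 3779 / (472 * 332)
= 0.0241

0.0241


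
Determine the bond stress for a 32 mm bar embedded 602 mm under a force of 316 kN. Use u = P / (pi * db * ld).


u = P / (pi * db * ld)
= 316 * 1000 / (pi * 32 * 602)
= 5.221 MPa

5.221


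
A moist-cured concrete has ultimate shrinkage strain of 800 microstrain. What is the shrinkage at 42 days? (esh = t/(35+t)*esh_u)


esh(42) = 42 / (35 + 42) * 800
= 42 / 77 * 800
= 436.4 microstrain

436.4


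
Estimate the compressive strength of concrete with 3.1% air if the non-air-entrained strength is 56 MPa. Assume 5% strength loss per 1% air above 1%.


Strength loss = (3.1 - 1) * 5 = 10.5%
f'c = 56 * (1 - 10.5/100)
= 50.12 MPa

50.12


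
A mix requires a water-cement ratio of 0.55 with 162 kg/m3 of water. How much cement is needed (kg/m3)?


Cement = water / (w/c)
= 162 / 0.55
= 294.5 kg/m3

294.5


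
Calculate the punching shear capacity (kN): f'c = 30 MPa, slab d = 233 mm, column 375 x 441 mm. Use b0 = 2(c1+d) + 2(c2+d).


b0 = 2*(375 + 233) + 2*(441 + 233) = 2564 mm
Vc = 0.33 * sqrt(30) * 2564 * 233 / 1000
= 1079.81 kN

1079.81


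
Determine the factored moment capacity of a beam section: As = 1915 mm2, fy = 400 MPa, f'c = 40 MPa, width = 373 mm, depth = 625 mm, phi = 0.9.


a = As * fy / (0.85 * f'c * b)
= 1915 * 400 / (0.85 * 40 * 373)
= 60.4006 mm
Mn = As * fy * (d - a/2) / 10^6
= 455.6166 kN-m
phi*Mn = 0.9 * 455.6166 = 410.05 kN-m

410.05


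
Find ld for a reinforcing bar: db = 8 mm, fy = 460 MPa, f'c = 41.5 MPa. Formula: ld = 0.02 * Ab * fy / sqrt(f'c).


Ab = pi * 8^2 / 4 = 50.265 mm2
ld = 0.02 * 50.265 * 460 / sqrt(41.5)
= 71.8 mm

71.8


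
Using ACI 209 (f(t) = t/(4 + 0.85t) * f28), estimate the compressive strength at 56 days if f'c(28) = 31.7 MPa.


f(56) = 56 / (4 + 0.85 * 56) * 31.7
= 56 / 51.6 * 31.7
= 34.4 MPa

34.4


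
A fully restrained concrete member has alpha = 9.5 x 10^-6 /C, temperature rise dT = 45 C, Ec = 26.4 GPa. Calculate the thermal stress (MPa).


sigma = alpha * dT * Ec
= 9.5e-6 * 45 * 26.4 * 1000
= 11.286 MPa

11.286


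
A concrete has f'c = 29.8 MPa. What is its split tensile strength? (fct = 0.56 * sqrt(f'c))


fct = 0.56 * sqrt(29.8)
= 0.56 * 5.459
= 3.057 MPa

3.057


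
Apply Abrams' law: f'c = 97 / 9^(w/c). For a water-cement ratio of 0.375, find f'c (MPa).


f'c = 97 / 9^0.375
= 97 / 2.28
= 42.55 MPa

42.55


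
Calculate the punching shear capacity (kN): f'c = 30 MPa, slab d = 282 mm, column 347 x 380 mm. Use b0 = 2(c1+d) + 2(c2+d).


b0 = 2*(347 + 282) + 2*(380 + 282) = 2582 mm
Vc = 0.33 * sqrt(30) * 2582 * 282 / 1000
= 1316.07 kN

1316.07


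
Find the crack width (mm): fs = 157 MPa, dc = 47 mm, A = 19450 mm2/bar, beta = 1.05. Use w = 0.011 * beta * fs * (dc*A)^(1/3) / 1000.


w = 0.011 * beta * fs * (dc * A)^(1/3) / 1000
= 0.011 * 1.05 * 157 * (47 * 19450)^(1/3) / 1000
= 0.176 mm

0.176


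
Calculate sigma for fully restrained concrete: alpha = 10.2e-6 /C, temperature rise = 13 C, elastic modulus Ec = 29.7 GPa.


sigma = alpha * dT * Ec
= 10.2e-6 * 13 * 29.7 * 1000
= 3.938 MPa

3.938


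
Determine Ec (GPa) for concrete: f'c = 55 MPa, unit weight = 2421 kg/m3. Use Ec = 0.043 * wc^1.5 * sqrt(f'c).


Ec = 0.043 * 2421^1.5 * sqrt(55) / 1000
= 37.99 GPa

37.99


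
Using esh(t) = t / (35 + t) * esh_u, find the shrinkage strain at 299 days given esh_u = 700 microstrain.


esh(299) = 299 / (35 + 299) * 700
= 299 / 334 * 700
= 626.6 microstrain

626.6


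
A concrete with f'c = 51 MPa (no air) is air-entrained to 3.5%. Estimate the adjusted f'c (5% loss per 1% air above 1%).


Strength loss = (3.5 - 1) * 5 = 12.5%
f'c = 51 * (1 - 12.5/100)
= 44.62 MPa

44.62


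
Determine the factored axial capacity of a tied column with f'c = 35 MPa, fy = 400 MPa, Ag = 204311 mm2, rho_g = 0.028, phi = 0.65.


Ast = rho * Ag = 0.028 * 204311 = 5720.708 mm2
phi*Pn = 0.65 * 0.80 * (0.85 * 35 * (204311 - 5720.708) + 400 * 5720.708) / 1000
= 4262.1 kN

4262.1


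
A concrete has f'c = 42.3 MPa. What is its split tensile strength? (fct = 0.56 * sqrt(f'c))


fct = 0.56 * sqrt(42.3)
= 0.56 * 6.504
= 3.642 MPa

3.642


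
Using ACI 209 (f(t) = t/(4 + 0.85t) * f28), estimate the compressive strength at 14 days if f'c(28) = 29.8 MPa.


f(14) = 14 / (4 + 0.85 * 14) * 29.8
= 14 / 15.9 * 29.8
= 26.24 MPa

26.24


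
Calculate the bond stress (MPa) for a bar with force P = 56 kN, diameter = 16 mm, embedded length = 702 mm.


u = P / (pi * db * ld)
= 56 * 1000 / (pi * 16 * 702)
= 1.587 MPa

1.587


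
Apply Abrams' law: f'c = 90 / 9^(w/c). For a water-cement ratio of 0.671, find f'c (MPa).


f'c = 90 / 9^0.671
= 90 / 4.368
= 20.6 MPa

20.6


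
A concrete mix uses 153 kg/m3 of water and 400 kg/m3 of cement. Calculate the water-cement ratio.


w/c = water / cement
w/c = 153 / 400 = 0.383

0.383


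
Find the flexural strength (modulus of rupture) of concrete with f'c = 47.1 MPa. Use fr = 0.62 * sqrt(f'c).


fr = 0.62 * sqrt(47.1)
= 4.255 MPa

4.255


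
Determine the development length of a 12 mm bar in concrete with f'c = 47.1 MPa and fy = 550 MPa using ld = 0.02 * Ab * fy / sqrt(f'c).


Ab = pi * 12^2 / 4 = 113.097 mm2
ld = 0.02 * 113.097 * 550 / sqrt(47.1)
= 181.3 mm

181.3


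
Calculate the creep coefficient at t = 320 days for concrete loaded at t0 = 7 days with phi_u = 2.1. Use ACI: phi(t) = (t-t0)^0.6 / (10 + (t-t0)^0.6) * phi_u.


dt = 320 - 7 = 313
phi = 313^0.6 / (10 + 313^0.6) * 2.1
= 1.593

1.593


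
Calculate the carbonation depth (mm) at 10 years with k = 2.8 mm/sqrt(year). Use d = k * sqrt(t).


depth = k * sqrt(t)
= 2.8 * sqrt(10)
= 8.85 mm

8.85


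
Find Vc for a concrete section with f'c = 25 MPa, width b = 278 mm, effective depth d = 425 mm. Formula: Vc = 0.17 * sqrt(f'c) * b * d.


Vc = 0.17 * sqrt(25) * 278 * 425 / 1000
= 100.43 kN

100.43


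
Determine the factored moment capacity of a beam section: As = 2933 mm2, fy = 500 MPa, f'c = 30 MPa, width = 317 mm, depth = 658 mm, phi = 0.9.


a = As * fy / (0.85 * f'c * b)
= 2933 * 500 / (0.85 * 30 * 317)
= 181.4189 mm
Mn = As * fy * (d - a/2) / 10^6
= 831.9316 kN-m
phi*Mn = 0.9 * 831.9316 = 748.74 kN-m

748.74


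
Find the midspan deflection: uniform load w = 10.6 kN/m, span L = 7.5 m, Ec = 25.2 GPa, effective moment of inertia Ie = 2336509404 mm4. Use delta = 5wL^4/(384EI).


Convert: L = 7.5 m = 7500 mm, Ec = 25.2 GPa = 25200 MPa
delta = 5 * 10.6 * 7500^4 / (384 * 25200 * 2336509404)
= 7.42 mm

7.42


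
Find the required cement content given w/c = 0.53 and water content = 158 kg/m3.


Cement = water / (w/c)
= 158 / 0.53
= 298.1 kg/m3

298.1


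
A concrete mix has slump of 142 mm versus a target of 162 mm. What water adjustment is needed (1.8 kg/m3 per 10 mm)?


Difference = 162 - 142 = 20 mm
Water adjustment = 20 * 1.8 / 10 = 3.6 kg/m3

3.6


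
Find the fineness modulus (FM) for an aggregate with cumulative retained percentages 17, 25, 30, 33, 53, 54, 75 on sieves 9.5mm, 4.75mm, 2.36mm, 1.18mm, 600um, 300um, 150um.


FM = sum(cumulative % retained) / 100
= 287 / 100
= 2.87

2.87


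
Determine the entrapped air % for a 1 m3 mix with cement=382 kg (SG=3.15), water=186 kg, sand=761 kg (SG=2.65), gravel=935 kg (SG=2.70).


Vol cement = 382 / (3.15 * 1000) = 0.12127 m3
Vol water = 186 / 1000 = 0.186 m3
Vol sand = 761 / (2.65 * 1000) = 0.28717 m3
Vol gravel = 935 / (2.70 * 1000) = 0.346296 m3
Total solid + water volume = 0.940736 m3
Air = (1 - 0.940736) * 100 = 5.93%

5.93


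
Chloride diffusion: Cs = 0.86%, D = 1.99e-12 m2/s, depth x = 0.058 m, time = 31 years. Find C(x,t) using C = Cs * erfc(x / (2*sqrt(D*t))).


t_seconds = 31 * 365.25 * 24 * 3600 = 978285600.0 s
arg = 0.058 / (2 * sqrt(1.99e-12 * 978285600.0))
= 0.6573
erfc(0.6573) = 0.3526
C = 0.86 * 0.3526 = 0.3033%

0.3033


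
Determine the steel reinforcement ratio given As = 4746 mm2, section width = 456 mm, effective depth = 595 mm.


rho = As / (b * d)
= 4746 / (456 * 595)
= 0.0175

0.0175


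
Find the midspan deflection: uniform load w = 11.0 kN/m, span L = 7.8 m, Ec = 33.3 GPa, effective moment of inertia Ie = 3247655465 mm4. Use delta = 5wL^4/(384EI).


Convert: L = 7.8 m = 7800 mm, Ec = 33.3 GPa = 33300 MPa
delta = 5 * 11.0 * 7800^4 / (384 * 33300 * 3247655465)
= 4.9 mm

4.9


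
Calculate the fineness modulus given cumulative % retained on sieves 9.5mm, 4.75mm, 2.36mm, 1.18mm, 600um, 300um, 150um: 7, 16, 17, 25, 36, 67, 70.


FM = sum(cumulative % retained) / 100
= 238 / 100
= 2.38

2.38


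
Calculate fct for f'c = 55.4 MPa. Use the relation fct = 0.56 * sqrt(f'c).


fct = 0.56 * sqrt(55.4)
= 0.56 * 7.443
= 4.168 MPa

4.168


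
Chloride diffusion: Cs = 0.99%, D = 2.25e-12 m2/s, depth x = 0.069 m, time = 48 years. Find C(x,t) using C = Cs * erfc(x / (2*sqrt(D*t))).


t_seconds = 48 * 365.25 * 24 * 3600 = 1514764800.0 s
arg = 0.069 / (2 * sqrt(2.25e-12 * 1514764800.0))
= 0.591
erfc(0.591) = 0.4033
C = 0.99 * 0.4033 = 0.3993%

0.3993


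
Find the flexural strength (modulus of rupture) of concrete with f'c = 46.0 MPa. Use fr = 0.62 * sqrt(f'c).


fr = 0.62 * sqrt(46.0)
= 4.205 MPa

4.205


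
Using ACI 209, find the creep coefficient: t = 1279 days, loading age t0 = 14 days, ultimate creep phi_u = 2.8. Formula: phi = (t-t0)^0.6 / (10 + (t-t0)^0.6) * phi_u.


dt = 1279 - 14 = 1265
phi = 1265^0.6 / (10 + 1265^0.6) * 2.8
= 2.461

2.461


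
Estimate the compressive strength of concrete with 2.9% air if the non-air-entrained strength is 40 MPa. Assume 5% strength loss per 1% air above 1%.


Strength loss = (2.9 - 1) * 5 = 9.5%
f'c = 40 * (1 - 9.5/100)
= 36.2 MPa

36.2


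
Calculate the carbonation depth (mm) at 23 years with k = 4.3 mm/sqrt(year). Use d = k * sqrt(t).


depth = k * sqrt(t)
= 4.3 * sqrt(23)
= 20.62 mm

20.62


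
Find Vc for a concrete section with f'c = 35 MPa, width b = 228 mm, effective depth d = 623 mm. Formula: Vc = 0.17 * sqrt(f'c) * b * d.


Vc = 0.17 * sqrt(35) * 228 * 623 / 1000
= 142.86 kN

142.86


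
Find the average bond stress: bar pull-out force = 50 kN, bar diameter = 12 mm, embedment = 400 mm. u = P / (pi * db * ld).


u = P / (pi * db * ld)
= 50 * 1000 / (pi * 12 * 400)
= 3.316 MPa

3.316


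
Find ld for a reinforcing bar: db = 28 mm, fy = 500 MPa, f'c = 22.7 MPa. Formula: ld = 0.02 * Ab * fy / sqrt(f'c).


Ab = pi * 28^2 / 4 = 615.752 mm2
ld = 0.02 * 615.752 * 500 / sqrt(22.7)
= 1292.4 mm

1292.4


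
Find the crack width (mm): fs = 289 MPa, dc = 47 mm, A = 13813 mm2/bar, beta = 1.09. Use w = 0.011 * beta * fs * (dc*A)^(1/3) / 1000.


w = 0.011 * beta * fs * (dc * A)^(1/3) / 1000
= 0.011 * 1.09 * 289 * (47 * 13813)^(1/3) / 1000
= 0.3 mm

0.3


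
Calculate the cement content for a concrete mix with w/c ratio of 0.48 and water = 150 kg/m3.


Cement = water / (w/c)
= 150 / 0.48
= 312.5 kg/m3

312.5


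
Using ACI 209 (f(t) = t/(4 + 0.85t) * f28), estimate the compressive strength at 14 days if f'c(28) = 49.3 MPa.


f(14) = 14 / (4 + 0.85 * 14) * 49.3
= 14 / 15.9 * 49.3
= 43.41 MPa

43.41


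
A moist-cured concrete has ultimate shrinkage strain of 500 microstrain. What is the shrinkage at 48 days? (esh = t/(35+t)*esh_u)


esh(48) = 48 / (35 + 48) * 500
= 48 / 83 * 500
= 289.2 microstrain

289.2


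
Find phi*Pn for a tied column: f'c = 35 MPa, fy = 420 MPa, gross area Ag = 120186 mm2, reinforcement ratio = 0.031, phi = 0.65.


Ast = rho * Ag = 0.031 * 120186 = 3725.766 mm2
phi*Pn = 0.65 * 0.80 * (0.85 * 35 * (120186 - 3725.766) + 420 * 3725.766) / 1000
= 2615.35 kN

2615.35


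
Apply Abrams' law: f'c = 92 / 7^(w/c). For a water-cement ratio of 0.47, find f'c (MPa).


f'c = 92 / 7^0.47
= 92 / 2.496
= 36.86 MPa

36.86


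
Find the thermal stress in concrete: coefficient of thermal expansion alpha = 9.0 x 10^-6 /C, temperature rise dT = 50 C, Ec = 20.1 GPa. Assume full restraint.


sigma = alpha * dT * Ec
= 9.0e-6 * 50 * 20.1 * 1000
= 9.045 MPa

9.045


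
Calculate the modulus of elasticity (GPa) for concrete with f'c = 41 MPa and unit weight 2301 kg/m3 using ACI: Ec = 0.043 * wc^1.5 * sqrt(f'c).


Ec = 0.043 * 2301^1.5 * sqrt(41) / 1000
= 30.39 GPa

30.39


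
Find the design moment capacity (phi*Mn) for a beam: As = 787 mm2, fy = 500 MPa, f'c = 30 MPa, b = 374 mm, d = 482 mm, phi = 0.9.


a = As * fy / (0.85 * f'c * b)
= 787 * 500 / (0.85 * 30 * 374)
= 41.2604 mm
Mn = As * fy * (d - a/2) / 10^6
= 181.549 kN-m
phi*Mn = 0.9 * 181.549 = 163.39 kN-m

163.39


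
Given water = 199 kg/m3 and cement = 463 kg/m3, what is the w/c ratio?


w/c = water / cement
w/c = 199 / 463 = 0.43

0.43
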